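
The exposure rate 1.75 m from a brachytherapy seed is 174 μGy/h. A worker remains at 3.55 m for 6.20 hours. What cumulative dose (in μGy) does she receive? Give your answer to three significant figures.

Intensity scales as (d₁/d₂)², so rate at 3.55 m:
174 × (1.75/3.55)² = 174 × 0.2430 = 42.28 μGy/h.
Dose = rate × time = 42.28 μGy/h × 6.200 h = 262.1 μGy.

262 μGy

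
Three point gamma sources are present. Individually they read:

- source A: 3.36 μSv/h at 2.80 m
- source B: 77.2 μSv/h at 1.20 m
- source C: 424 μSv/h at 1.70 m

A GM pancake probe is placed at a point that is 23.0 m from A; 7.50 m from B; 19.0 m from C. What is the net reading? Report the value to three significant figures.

5.42 μSv/h

By superposition, sum each source's inverse-square contribution:
A: 3.36 × (2.80/23.0)² = 0.04980 μSv/h
B: 77.2 × (1.20/7.50)² = 1.976 μSv/h
C: 424 × (1.70/19.0)² = 3.394 μSv/h
Total = 0.04980 + 1.976 + 3.394 = 5.420 μSv/h.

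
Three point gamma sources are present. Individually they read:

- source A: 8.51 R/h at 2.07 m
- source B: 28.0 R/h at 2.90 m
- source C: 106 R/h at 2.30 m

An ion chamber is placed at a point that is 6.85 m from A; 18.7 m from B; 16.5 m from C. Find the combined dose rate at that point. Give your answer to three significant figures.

Each source contributes Iᵢ·(dᵢ/rᵢ)²; contributions add.
A: 8.51 × (2.07/6.85)² = 0.7771 R/h
B: 28.0 × (2.90/18.7)² = 0.6734 R/h
C: 106 × (2.30/16.5)² = 2.060 R/h
Total = 0.7771 + 0.6734 + 2.060 = 3.510 R/h.

3.51 R/h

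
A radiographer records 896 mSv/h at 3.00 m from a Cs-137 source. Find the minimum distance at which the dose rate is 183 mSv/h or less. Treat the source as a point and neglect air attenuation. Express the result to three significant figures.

Applying the 1/r² law, d₂ = d₁·√(I₁/I₂).
I₁/I₂ = 896/183 = 4.896, so d₂ = 3.00 × √4.896 = 6.638 m.

6.64 m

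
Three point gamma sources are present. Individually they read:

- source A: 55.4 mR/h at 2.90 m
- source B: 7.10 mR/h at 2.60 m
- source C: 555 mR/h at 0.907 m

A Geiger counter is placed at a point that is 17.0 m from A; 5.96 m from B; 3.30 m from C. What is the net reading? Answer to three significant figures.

44.9 mR/h

Each source contributes Iᵢ·(dᵢ/rᵢ)²; contributions add.
A: 55.4 × (2.90/17.0)² = 1.612 mR/h
B: 7.10 × (2.60/5.96)² = 1.351 mR/h
C: 555 × (0.907/3.30)² = 41.93 mR/h
Total = 1.612 + 1.351 + 41.93 = 44.89 mR/h.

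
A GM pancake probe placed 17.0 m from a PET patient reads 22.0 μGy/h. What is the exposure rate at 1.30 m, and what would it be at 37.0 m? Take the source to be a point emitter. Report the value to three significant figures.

3760 μGy/h; 4.64 μGy/h

Using I₁d₁² = I₂d₂²,
At 1.30 m: (17.0/1.30)² = 171.0, so 22.0 × 171.0 = 3762 μGy/h
At 37.0 m: (1.30/37.0)² = 0.001234, so 3762 × 0.001234 = 4.642 μGy/h.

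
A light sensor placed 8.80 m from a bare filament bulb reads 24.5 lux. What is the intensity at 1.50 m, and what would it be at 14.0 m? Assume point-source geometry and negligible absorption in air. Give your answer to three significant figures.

843 lux; 9.68 lux

Applying the 1/r² law,
At 1.50 m: (8.80/1.50)² = 34.42, so 24.5 × 34.42 = 843.3 lux
At 14.0 m: (1.50/14.0)² = 0.01148, so 843.3 × 0.01148 = 9.681 lux.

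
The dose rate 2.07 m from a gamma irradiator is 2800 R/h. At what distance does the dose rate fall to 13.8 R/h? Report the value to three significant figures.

Applying the 1/r² law, d₂ = d₁·√(I₁/I₂).
I₁/I₂ = 2800/13.8 = 202.9, so d₂ = 2.07 × √202.9 = 29.49 m.

29.5 m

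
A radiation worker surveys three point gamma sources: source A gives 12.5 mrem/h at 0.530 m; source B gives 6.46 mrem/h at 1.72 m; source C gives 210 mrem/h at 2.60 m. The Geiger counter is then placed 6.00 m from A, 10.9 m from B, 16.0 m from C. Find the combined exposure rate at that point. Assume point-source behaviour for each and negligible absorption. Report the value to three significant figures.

5.80 mrem/h

Each source contributes Iᵢ·(dᵢ/rᵢ)²; contributions add.
A: 12.5 × (0.530/6.00)² = 0.09753 mrem/h
B: 6.46 × (1.72/10.9)² = 0.1609 mrem/h
C: 210 × (2.60/16.0)² = 5.545 mrem/h
Total = 0.09753 + 0.1609 + 5.545 = 5.803 mrem/h.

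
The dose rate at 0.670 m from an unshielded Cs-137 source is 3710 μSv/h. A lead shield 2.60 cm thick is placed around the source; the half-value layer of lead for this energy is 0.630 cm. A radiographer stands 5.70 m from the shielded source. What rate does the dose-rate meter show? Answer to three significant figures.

Distance alone: 3710 × (0.670/5.70)² = 3710 × 0.01382 = 51.27 μSv/h.
Shield: 2.60/0.630 = 4.127 half-value layers → attenuation 2^(−4.127) = 0.05723.
Combined: 51.27 × 0.05723 = 2.934 μSv/h.

2.93 μSv/h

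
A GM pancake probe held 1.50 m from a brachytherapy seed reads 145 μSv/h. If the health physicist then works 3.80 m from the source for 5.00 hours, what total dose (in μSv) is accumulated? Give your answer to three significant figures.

113 μSv

Intensity scales as (d₁/d₂)², so rate at 3.80 m:
(1.50/3.80)² = 0.1558, so 145 × 0.1558 = 22.59 μSv/h.
Dose = rate × time = 22.59 μSv/h × 5.000 h = 113.0 μSv.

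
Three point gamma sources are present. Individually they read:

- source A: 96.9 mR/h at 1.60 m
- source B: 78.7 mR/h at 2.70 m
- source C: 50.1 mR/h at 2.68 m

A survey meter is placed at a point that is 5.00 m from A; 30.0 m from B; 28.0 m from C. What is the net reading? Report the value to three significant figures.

11.0 mR/h

By superposition, sum each source's inverse-square contribution:
A: 96.9 × (1.60/5.00)² = 9.923 mR/h
B: 78.7 × (2.70/30.0)² = 0.6375 mR/h
C: 50.1 × (2.68/28.0)² = 0.4590 mR/h
Total = 9.923 + 0.6375 + 0.4590 = 11.02 mR/h.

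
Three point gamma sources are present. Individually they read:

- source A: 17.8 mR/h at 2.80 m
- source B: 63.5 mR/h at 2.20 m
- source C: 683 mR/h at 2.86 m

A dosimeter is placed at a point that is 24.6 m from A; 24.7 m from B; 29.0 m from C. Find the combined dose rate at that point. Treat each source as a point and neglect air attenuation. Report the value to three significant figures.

By superposition, sum each source's inverse-square contribution:
A: 17.8 × (2.80/24.6)² = 0.2306 mR/h
B: 63.5 × (2.20/24.7)² = 0.5038 mR/h
C: 683 × (2.86/29.0)² = 6.643 mR/h
Total = 0.2306 + 0.5038 + 6.643 = 7.377 mR/h.

7.38 mR/h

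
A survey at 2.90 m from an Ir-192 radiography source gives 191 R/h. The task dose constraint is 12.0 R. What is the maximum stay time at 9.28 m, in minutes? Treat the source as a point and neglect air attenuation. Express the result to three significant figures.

By the inverse-square law, rate at 9.28 m:
191 × (2.90/9.28)² = 191 × 0.09766 = 18.65 R/h.
Stay time = 12.0 R ÷ 18.65 R/h = 0.6434 h = 38.60 min.

38.6 min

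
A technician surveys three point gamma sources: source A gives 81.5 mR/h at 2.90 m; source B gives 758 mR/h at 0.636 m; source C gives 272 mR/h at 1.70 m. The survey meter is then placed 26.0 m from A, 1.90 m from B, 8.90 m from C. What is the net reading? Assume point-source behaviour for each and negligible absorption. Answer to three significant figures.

95.9 mR/h

Each source contributes Iᵢ·(dᵢ/rᵢ)²; contributions add.
A: 81.5 × (2.90/26.0)² = 1.014 mR/h
B: 758 × (0.636/1.90)² = 84.93 mR/h
C: 272 × (1.70/8.90)² = 9.924 mR/h
Total = 1.014 + 84.93 + 9.924 = 95.87 mR/h.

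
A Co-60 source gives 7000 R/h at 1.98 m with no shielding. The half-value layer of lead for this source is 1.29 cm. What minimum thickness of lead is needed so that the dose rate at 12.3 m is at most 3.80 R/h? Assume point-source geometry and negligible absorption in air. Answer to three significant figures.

At 12.3 m, distance alone gives (1.98/12.3)² = 0.02591, so 7000 × 0.02591 = 181.4 R/h.
Further attenuation needed: 181.4/3.80 = 47.74.
n = log₂(47.74) = 5.577 half-value layers.
Thickness = 5.577 × 1.29 cm = 7.194 cm.

7.19 cm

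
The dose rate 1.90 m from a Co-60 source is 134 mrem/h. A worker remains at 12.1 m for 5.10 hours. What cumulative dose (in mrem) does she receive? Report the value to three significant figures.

16.9 mrem

Since intensity falls as 1/r², rate at 12.1 m:
(1.90/12.1)² = 0.02466, so 134 × 0.02466 = 3.304 mrem/h.
Dose = rate × time = 3.304 mrem/h × 5.100 h = 16.85 mrem.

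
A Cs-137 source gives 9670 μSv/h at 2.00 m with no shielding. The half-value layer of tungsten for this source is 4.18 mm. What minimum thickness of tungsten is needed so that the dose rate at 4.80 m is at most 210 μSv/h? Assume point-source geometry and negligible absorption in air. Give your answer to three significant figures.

12.5 mm

At 4.80 m, distance alone gives (2.00/4.80)² = 0.1736, so 9670 × 0.1736 = 1679 μSv/h.
Further attenuation needed: 1679/210 = 7.995.
n = log₂(7.995) = 2.999 half-value layers.
Thickness = 2.999 × 4.18 mm = 12.54 mm.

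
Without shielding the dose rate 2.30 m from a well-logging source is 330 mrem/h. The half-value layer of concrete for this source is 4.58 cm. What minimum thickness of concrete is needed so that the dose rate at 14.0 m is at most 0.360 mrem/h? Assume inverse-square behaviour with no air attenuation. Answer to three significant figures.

21.2 cm

At 14.0 m, distance alone gives (2.30/14.0)² = 0.02699, so 330 × 0.02699 = 8.907 mrem/h.
Further attenuation needed: 8.907/0.360 = 24.74.
n = log₂(24.74) = 4.629 half-value layers.
Thickness = 4.629 × 4.58 cm = 21.20 cm.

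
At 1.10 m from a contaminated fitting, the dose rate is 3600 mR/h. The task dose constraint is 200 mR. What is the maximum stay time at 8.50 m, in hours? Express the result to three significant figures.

3.32 h

Applying the 1/r² law, rate at 8.50 m:
(1.10/8.50)² = 0.01675, so 3600 × 0.01675 = 60.30 mR/h.
Stay time = 200 mR ÷ 60.30 mR/h = 3.317 h.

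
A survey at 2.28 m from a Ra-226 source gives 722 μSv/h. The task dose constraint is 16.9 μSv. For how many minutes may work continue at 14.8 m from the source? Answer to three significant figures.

59.2 min

Since intensity falls as 1/r², rate at 14.8 m:
(2.28/14.8)² = 0.02373, so 722 × 0.02373 = 17.13 μSv/h.
Stay time = 16.9 μSv ÷ 17.13 μSv/h = 0.9866 h = 59.20 min.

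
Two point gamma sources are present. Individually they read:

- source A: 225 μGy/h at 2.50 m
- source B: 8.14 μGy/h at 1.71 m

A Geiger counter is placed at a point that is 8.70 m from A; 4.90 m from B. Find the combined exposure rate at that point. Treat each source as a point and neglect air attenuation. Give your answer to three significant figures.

By superposition, sum each source's inverse-square contribution:
A: 225 × (2.50/8.70)² = 18.58 μGy/h
B: 8.14 × (1.71/4.90)² = 0.9913 μGy/h
Total = 18.58 + 0.9913 = 19.57 μGy/h.

19.6 μGy/h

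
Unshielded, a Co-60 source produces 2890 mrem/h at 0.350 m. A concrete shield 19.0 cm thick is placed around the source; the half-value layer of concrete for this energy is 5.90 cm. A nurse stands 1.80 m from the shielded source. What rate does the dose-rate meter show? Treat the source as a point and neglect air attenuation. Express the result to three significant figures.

11.7 mrem/h

Distance alone: (0.350/1.80)² = 0.03781, so 2890 × 0.03781 = 109.3 mrem/h.
Shield: 19.0/5.90 = 3.220 half-value layers → attenuation 2^(−3.220) = 0.1073.
Combined: 109.3 × 0.1073 = 11.73 mrem/h.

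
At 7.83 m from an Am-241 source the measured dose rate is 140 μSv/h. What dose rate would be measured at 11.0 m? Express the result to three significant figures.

Using I₁d₁² = I₂d₂², scaling from 7.83 m to 11.0 m:
(7.83/11.0)² = 0.5067, so 140 × 0.5067 = 70.94 μSv/h.

70.9 μSv/h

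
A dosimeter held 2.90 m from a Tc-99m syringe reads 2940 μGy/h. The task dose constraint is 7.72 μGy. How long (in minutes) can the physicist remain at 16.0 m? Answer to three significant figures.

4.80 min

By the inverse-square law, rate at 16.0 m:
2940 × (2.90/16.0)² = 2940 × 0.03285 = 96.58 μGy/h.
Stay time = 7.72 μGy ÷ 96.58 μGy/h = 0.07993 h = 4.796 min.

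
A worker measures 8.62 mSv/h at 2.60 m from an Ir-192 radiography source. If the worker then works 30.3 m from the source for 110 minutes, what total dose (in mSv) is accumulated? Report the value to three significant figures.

Since intensity falls as 1/r², rate at 30.3 m:
(2.60/30.3)² = 0.007363, so 8.62 × 0.007363 = 0.06347 mSv/h.
Dose = rate × time = 0.06347 mSv/h × 1.833 h = 0.1163 mSv.

0.116 mSv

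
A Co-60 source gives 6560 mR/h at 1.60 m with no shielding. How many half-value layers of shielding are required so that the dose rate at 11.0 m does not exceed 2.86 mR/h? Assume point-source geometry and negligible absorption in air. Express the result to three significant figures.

At 11.0 m, distance alone gives 6560 × (1.60/11.0)² = 6560 × 0.02116 = 138.8 mR/h.
Further attenuation needed: 138.8/2.86 = 48.53.
n = log₂(48.53) = 5.601 half-value layers.

5.60 half-value layers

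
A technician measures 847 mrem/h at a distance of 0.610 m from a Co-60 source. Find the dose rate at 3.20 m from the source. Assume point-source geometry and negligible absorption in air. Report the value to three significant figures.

30.8 mrem/h

Intensity scales as (d₁/d₂)², so the rate at 3.20 m is
(0.610/3.20)² = 0.03634, so 847 × 0.03634 = 30.78 mrem/h.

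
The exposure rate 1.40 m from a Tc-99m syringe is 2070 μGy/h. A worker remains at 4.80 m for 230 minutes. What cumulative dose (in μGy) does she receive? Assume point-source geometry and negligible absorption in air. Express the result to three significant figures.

675 μGy

By the inverse-square law, rate at 4.80 m:
(1.40/4.80)² = 0.08507, so 2070 × 0.08507 = 176.1 μGy/h.
Dose = rate × time = 176.1 μGy/h × 3.833 h = 675.0 μGy.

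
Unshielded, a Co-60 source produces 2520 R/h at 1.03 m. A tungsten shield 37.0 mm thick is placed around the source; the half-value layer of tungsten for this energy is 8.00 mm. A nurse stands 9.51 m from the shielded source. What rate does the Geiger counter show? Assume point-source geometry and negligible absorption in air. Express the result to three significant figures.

1.20 R/h

Distance alone: 2520 × (1.03/9.51)² = 2520 × 0.01173 = 29.56 R/h.
Shield: 37.0/8.00 = 4.625 half-value layers → attenuation 2^(−4.625) = 0.04053.
Combined: 29.56 × 0.04053 = 1.198 R/h.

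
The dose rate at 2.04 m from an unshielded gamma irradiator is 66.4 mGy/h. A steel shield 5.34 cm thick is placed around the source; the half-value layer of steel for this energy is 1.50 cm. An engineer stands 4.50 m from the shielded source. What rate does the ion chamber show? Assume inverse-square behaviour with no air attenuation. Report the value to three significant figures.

1.16 mGy/h

Distance alone: 66.4 × (2.04/4.50)² = 66.4 × 0.2055 = 13.65 mGy/h.
Shield: 5.34/1.50 = 3.560 half-value layers → attenuation 2^(−3.560) = 0.08479.
Combined: 13.65 × 0.08479 = 1.157 mGy/h.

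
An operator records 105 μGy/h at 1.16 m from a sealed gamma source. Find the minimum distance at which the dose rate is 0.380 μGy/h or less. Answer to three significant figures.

By the inverse-square law, d₂ = d₁·√(I₁/I₂).
I₁/I₂ = 105/0.380 = 276.3, so d₂ = 1.16 × √276.3 = 19.28 m.

19.3 m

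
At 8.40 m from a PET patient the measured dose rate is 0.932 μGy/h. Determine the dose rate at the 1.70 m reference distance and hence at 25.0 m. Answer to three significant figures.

22.8 μGy/h; 0.105 μGy/h

Intensity scales as (d₁/d₂)², so
At 1.70 m: (8.40/1.70)² = 24.42, so 0.932 × 24.42 = 22.76 μGy/h
At 25.0 m: (1.70/25.0)² = 0.004624, so 22.76 × 0.004624 = 0.1052 μGy/h.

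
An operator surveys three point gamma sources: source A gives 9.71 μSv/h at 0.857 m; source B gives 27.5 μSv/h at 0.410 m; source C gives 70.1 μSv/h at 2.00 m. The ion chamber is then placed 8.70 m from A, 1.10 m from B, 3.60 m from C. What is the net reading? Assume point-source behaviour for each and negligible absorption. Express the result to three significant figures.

By superposition, sum each source's inverse-square contribution:
A: 9.71 × (0.857/8.70)² = 0.09422 μSv/h
B: 27.5 × (0.410/1.10)² = 3.820 μSv/h
C: 70.1 × (2.00/3.60)² = 21.64 μSv/h
Total = 0.09422 + 3.820 + 21.64 = 25.55 μSv/h.

25.6 μSv/h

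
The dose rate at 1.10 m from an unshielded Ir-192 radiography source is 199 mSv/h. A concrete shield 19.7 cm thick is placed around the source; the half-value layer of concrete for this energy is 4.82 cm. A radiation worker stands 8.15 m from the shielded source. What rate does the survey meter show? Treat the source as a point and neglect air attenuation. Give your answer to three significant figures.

Distance alone: (1.10/8.15)² = 0.01822, so 199 × 0.01822 = 3.626 mSv/h.
Shield: 19.7/4.82 = 4.087 half-value layers → attenuation 2^(−4.087) = 0.05884.
Combined: 3.626 × 0.05884 = 0.2134 mSv/h.

0.213 mSv/h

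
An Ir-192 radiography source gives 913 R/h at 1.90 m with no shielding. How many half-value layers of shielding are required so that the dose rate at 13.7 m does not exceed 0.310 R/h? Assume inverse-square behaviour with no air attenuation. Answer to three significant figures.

At 13.7 m, distance alone gives (1.90/13.7)² = 0.01923, so 913 × 0.01923 = 17.56 R/h.
Further attenuation needed: 17.56/0.310 = 56.65.
n = log₂(56.65) = 5.824 half-value layers.

5.82 half-value layers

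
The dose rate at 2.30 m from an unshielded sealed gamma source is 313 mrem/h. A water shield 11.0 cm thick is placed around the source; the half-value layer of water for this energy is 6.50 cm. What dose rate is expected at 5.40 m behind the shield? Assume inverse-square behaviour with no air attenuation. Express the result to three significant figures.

Distance alone: 313 × (2.30/5.40)² = 313 × 0.1814 = 56.78 mrem/h.
Shield: 11.0/6.50 = 1.692 half-value layers → attenuation 2^(−1.692) = 0.3095.
Combined: 56.78 × 0.3095 = 17.57 mrem/h.

17.6 mrem/h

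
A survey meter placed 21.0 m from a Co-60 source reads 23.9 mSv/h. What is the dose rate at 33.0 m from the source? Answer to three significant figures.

Intensity scales as (d₁/d₂)², so scaling from 21.0 m to 33.0 m:
23.9 × (21.0/33.0)² = 23.9 × 0.4050 = 9.680 mSv/h.

9.68 mSv/h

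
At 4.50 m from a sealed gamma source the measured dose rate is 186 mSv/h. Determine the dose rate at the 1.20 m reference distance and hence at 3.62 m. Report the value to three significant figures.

2620 mSv/h; 287 mSv/h

Applying the 1/r² law,
At 1.20 m: 186 × (4.50/1.20)² = 186 × 14.06 = 2615 mSv/h
At 3.62 m: 2615 × (1.20/3.62)² = 2615 × 0.1099 = 287.4 mSv/h.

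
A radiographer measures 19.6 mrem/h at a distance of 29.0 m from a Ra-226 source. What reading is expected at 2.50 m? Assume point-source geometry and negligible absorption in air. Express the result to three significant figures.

By the inverse-square law, the rate at 2.50 m is
19.6 × (29.0/2.50)² = 19.6 × 134.6 = 2638 mrem/h.

2640 mrem/h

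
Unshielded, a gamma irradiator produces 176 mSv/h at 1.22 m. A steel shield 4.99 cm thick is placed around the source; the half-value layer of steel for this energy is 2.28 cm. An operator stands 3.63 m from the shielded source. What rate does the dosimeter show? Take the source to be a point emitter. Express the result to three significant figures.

Distance alone: 176 × (1.22/3.63)² = 176 × 0.1130 = 19.89 mSv/h.
Shield: 4.99/2.28 = 2.189 half-value layers → attenuation 2^(−2.189) = 0.2193.
Combined: 19.89 × 0.2193 = 4.362 mSv/h.

4.36 mSv/h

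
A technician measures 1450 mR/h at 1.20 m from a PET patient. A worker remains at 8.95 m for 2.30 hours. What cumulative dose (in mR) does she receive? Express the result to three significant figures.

60.0 mR

Since intensity falls as 1/r², rate at 8.95 m:
(1.20/8.95)² = 0.01798, so 1450 × 0.01798 = 26.07 mR/h.
Dose = rate × time = 26.07 mR/h × 2.300 h = 59.96 mR.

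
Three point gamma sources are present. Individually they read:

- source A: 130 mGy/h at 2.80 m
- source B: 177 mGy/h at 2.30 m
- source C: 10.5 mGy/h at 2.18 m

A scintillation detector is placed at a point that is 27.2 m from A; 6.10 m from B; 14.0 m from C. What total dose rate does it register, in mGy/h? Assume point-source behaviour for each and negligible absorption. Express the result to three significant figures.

By superposition, sum each source's inverse-square contribution:
A: 130 × (2.80/27.2)² = 1.378 mGy/h
B: 177 × (2.30/6.10)² = 25.16 mGy/h
C: 10.5 × (2.18/14.0)² = 0.2546 mGy/h
Total = 1.378 + 25.16 + 0.2546 = 26.79 mGy/h.

26.8 mGy/h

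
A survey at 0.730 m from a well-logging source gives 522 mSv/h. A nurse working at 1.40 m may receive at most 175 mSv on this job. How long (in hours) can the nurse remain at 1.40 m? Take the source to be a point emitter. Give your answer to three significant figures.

Applying the 1/r² law, rate at 1.40 m:
(0.730/1.40)² = 0.2719, so 522 × 0.2719 = 141.9 mSv/h.
Stay time = 175 mSv ÷ 141.9 mSv/h = 1.233 h.

1.23 h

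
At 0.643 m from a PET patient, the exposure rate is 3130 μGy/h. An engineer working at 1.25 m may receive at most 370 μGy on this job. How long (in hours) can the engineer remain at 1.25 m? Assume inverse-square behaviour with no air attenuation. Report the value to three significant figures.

0.447 h

Since intensity falls as 1/r², rate at 1.25 m:
(0.643/1.25)² = 0.2646, so 3130 × 0.2646 = 828.2 μGy/h.
Stay time = 370 μGy ÷ 828.2 μGy/h = 0.4468 h.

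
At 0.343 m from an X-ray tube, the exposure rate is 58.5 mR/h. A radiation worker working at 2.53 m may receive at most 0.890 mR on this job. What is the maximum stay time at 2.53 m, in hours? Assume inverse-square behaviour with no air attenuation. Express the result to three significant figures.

Intensity scales as (d₁/d₂)², so rate at 2.53 m:
(0.343/2.53)² = 0.01838, so 58.5 × 0.01838 = 1.075 mR/h.
Stay time = 0.890 mR ÷ 1.075 mR/h = 0.8279 h.

0.828 h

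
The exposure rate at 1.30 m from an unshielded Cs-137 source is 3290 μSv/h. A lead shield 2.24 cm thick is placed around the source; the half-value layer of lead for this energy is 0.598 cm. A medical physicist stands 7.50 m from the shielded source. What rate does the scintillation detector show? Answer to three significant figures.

Distance alone: (1.30/7.50)² = 0.03004, so 3290 × 0.03004 = 98.83 μSv/h.
Shield: 2.24/0.598 = 3.746 half-value layers → attenuation 2^(−3.746) = 0.07453.
Combined: 98.83 × 0.07453 = 7.366 μSv/h.

7.37 μSv/h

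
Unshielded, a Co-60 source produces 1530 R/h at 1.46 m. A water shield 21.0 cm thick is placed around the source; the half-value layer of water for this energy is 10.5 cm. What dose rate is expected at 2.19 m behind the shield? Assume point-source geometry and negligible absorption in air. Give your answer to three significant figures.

170 R/h

Distance alone: 1530 × (1.46/2.19)² = 1530 × 0.4444 = 679.9 R/h.
Shield: 21.0/10.5 = 2.000 half-value layers → attenuation 2^(−2.000) = 0.2500.
Combined: 679.9 × 0.2500 = 170.0 R/h.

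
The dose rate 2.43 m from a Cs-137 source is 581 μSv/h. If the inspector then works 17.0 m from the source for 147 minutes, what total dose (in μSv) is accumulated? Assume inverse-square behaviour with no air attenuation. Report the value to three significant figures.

29.1 μSv

Since intensity falls as 1/r², rate at 17.0 m:
(2.43/17.0)² = 0.02043, so 581 × 0.02043 = 11.87 μSv/h.
Dose = rate × time = 11.87 μSv/h × 2.450 h = 29.08 μSv.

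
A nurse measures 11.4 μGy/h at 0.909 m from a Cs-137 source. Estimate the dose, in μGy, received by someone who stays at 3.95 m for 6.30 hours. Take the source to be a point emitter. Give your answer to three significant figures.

3.80 μGy

Since intensity falls as 1/r², rate at 3.95 m:
11.4 × (0.909/3.95)² = 11.4 × 0.05296 = 0.6037 μGy/h.
Dose = rate × time = 0.6037 μGy/h × 6.300 h = 3.803 μGy.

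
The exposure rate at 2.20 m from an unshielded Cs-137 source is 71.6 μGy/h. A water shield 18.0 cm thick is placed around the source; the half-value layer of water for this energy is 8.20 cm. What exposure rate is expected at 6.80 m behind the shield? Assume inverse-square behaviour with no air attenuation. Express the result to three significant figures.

Distance alone: 71.6 × (2.20/6.80)² = 71.6 × 0.1047 = 7.497 μGy/h.
Shield: 18.0/8.20 = 2.195 half-value layers → attenuation 2^(−2.195) = 0.2184.
Combined: 7.497 × 0.2184 = 1.637 μGy/h.

1.64 μGy/h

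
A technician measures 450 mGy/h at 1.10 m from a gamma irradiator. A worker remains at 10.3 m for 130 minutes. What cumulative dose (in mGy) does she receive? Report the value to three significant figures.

Applying the 1/r² law, rate at 10.3 m:
450 × (1.10/10.3)² = 450 × 0.01141 = 5.135 mGy/h.
Dose = rate × time = 5.135 mGy/h × 2.167 h = 11.13 mGy.

11.1 mGy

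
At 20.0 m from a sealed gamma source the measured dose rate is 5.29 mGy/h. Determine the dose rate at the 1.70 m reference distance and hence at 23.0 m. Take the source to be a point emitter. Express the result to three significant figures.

Applying the 1/r² law,
At 1.70 m: 5.29 × (20.0/1.70)² = 5.29 × 138.4 = 732.1 mGy/h
At 23.0 m: (1.70/23.0)² = 0.005463, so 732.1 × 0.005463 = 3.999 mGy/h.

732 mGy/h; 4.00 mGy/h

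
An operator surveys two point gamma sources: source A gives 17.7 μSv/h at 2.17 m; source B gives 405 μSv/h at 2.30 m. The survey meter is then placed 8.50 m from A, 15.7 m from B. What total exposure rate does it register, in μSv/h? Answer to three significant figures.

9.85 μSv/h

By superposition, sum each source's inverse-square contribution:
A: 17.7 × (2.17/8.50)² = 1.154 μSv/h
B: 405 × (2.30/15.7)² = 8.692 μSv/h
Total = 1.154 + 8.692 = 9.846 μSv/h.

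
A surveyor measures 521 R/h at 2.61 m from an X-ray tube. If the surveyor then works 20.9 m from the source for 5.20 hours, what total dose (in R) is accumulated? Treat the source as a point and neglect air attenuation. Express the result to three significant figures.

42.3 R

Since intensity falls as 1/r², rate at 20.9 m:
(2.61/20.9)² = 0.01560, so 521 × 0.01560 = 8.128 R/h.
Dose = rate × time = 8.128 R/h × 5.200 h = 42.27 R.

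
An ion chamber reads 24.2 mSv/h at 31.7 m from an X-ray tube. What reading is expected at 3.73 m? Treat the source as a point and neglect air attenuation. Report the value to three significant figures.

1750 mSv/h

Since intensity falls as 1/r², the rate at 3.73 m is
(31.7/3.73)² = 72.23, so 24.2 × 72.23 = 1748 mSv/h.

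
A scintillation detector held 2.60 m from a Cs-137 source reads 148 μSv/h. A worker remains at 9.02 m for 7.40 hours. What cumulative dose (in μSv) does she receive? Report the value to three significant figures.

Applying the 1/r² law, rate at 9.02 m:
(2.60/9.02)² = 0.08309, so 148 × 0.08309 = 12.30 μSv/h.
Dose = rate × time = 12.30 μSv/h × 7.400 h = 91.02 μSv.

91.0 μSv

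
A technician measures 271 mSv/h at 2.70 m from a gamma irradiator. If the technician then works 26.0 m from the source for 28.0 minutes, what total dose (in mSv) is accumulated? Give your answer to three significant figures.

1.36 mSv

By the inverse-square law, rate at 26.0 m:
(2.70/26.0)² = 0.01078, so 271 × 0.01078 = 2.921 mSv/h.
Dose = rate × time = 2.921 mSv/h × 0.4667 h = 1.363 mSv.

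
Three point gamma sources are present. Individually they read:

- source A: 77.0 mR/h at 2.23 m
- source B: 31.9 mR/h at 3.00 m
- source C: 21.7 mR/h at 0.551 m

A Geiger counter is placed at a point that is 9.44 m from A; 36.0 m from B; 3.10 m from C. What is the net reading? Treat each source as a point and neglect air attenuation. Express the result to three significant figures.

By superposition, sum each source's inverse-square contribution:
A: 77.0 × (2.23/9.44)² = 4.297 mR/h
B: 31.9 × (3.00/36.0)² = 0.2215 mR/h
C: 21.7 × (0.551/3.10)² = 0.6856 mR/h
Total = 4.297 + 0.2215 + 0.6856 = 5.204 mR/h.

5.20 mR/h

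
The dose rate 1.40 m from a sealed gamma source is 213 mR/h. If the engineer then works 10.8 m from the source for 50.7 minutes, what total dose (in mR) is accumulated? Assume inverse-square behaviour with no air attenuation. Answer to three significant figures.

Applying the 1/r² law, rate at 10.8 m:
213 × (1.40/10.8)² = 213 × 0.01680 = 3.578 mR/h.
Dose = rate × time = 3.578 mR/h × 0.8450 h = 3.023 mR.

3.02 mR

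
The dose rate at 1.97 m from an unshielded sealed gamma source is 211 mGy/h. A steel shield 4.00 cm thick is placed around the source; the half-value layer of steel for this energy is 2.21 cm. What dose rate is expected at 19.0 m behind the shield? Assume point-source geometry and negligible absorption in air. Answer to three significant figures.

0.647 mGy/h

Distance alone: (1.97/19.0)² = 0.01075, so 211 × 0.01075 = 2.268 mGy/h.
Shield: 4.00/2.21 = 1.810 half-value layers → attenuation 2^(−1.810) = 0.2852.
Combined: 2.268 × 0.2852 = 0.6468 mGy/h.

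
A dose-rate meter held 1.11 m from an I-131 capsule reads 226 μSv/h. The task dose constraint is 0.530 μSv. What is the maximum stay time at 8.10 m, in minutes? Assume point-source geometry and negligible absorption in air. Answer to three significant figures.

7.49 min

Using I₁d₁² = I₂d₂², rate at 8.10 m:
226 × (1.11/8.10)² = 226 × 0.01878 = 4.244 μSv/h.
Stay time = 0.530 μSv ÷ 4.244 μSv/h = 0.1249 h = 7.494 min.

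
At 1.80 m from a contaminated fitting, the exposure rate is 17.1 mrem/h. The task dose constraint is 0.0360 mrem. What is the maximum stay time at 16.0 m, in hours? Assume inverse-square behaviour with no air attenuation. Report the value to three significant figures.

Intensity scales as (d₁/d₂)², so rate at 16.0 m:
17.1 × (1.80/16.0)² = 17.1 × 0.01266 = 0.2165 mrem/h.
Stay time = 0.0360 mrem ÷ 0.2165 mrem/h = 0.1663 h.

0.166 h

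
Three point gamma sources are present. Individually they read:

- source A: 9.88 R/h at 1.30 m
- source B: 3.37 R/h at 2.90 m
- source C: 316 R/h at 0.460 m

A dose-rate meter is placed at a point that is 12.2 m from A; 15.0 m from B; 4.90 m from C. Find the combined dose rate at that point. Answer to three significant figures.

By superposition, sum each source's inverse-square contribution:
A: 9.88 × (1.30/12.2)² = 0.1122 R/h
B: 3.37 × (2.90/15.0)² = 0.1260 R/h
C: 316 × (0.460/4.90)² = 2.785 R/h
Total = 0.1122 + 0.1260 + 2.785 = 3.023 R/h.

3.02 R/h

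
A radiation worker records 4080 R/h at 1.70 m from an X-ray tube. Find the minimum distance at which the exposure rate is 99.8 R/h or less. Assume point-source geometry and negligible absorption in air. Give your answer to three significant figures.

10.9 m

Using I₁d₁² = I₂d₂², d₂ = d₁·√(I₁/I₂).
I₁/I₂ = 4080/99.8 = 40.88, so d₂ = 1.70 × √40.88 = 10.87 m.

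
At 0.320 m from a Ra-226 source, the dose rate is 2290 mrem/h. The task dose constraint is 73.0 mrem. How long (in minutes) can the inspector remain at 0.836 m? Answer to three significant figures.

13.1 min

Using I₁d₁² = I₂d₂², rate at 0.836 m:
2290 × (0.320/0.836)² = 2290 × 0.1465 = 335.5 mrem/h.
Stay time = 73.0 mrem ÷ 335.5 mrem/h = 0.2176 h = 13.06 min.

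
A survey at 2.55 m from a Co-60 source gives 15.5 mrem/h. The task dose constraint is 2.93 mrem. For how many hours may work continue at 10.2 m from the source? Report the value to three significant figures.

3.02 h

Using I₁d₁² = I₂d₂², rate at 10.2 m:
(2.55/10.2)² = 0.06250, so 15.5 × 0.06250 = 0.9688 mrem/h.
Stay time = 2.93 mrem ÷ 0.9688 mrem/h = 3.024 h.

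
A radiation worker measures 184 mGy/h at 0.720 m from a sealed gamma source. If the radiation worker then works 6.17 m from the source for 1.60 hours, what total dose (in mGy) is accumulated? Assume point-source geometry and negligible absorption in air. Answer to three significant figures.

Applying the 1/r² law, rate at 6.17 m:
(0.720/6.17)² = 0.01362, so 184 × 0.01362 = 2.506 mGy/h.
Dose = rate × time = 2.506 mGy/h × 1.600 h = 4.010 mGy.

4.01 mGy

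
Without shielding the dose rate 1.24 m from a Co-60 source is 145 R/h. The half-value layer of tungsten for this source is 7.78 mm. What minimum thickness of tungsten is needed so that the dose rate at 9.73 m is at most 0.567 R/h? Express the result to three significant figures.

16.0 mm

At 9.73 m, distance alone gives 145 × (1.24/9.73)² = 145 × 0.01624 = 2.355 R/h.
Further attenuation needed: 2.355/0.567 = 4.153.
n = log₂(4.153) = 2.054 half-value layers.
Thickness = 2.054 × 7.78 mm = 15.98 mm.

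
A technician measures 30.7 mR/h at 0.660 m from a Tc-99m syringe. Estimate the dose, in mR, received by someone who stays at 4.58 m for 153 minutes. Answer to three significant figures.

1.63 mR

By the inverse-square law, rate at 4.58 m:
(0.660/4.58)² = 0.02077, so 30.7 × 0.02077 = 0.6376 mR/h.
Dose = rate × time = 0.6376 mR/h × 2.550 h = 1.626 mR.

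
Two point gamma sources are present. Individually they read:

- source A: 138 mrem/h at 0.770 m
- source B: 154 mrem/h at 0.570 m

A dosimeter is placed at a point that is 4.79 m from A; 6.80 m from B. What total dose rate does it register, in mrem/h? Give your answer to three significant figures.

By superposition, sum each source's inverse-square contribution:
A: 138 × (0.770/4.79)² = 3.566 mrem/h
B: 154 × (0.570/6.80)² = 1.082 mrem/h
Total = 3.566 + 1.082 = 4.648 mrem/h.

4.65 mrem/h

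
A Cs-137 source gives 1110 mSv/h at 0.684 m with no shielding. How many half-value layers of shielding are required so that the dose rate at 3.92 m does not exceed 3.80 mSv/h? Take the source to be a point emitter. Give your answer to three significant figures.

At 3.92 m, distance alone gives (0.684/3.92)² = 0.03045, so 1110 × 0.03045 = 33.80 mSv/h.
Further attenuation needed: 33.80/3.80 = 8.895.
n = log₂(8.895) = 3.153 half-value layers.

3.15 half-value layers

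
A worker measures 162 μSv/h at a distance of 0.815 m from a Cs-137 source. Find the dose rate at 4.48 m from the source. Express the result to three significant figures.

5.36 μSv/h

Since intensity falls as 1/r², the rate at 4.48 m is
(0.815/4.48)² = 0.03309, so 162 × 0.03309 = 5.361 μSv/h.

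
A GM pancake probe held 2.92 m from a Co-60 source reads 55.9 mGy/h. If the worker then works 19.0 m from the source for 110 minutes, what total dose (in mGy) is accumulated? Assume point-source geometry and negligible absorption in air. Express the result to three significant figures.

Since intensity falls as 1/r², rate at 19.0 m:
55.9 × (2.92/19.0)² = 55.9 × 0.02362 = 1.320 mGy/h.
Dose = rate × time = 1.320 mGy/h × 1.833 h = 2.420 mGy.

2.42 mGy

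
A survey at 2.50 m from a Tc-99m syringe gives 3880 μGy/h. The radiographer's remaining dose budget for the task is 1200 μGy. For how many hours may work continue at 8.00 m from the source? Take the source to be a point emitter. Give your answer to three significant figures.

Using I₁d₁² = I₂d₂², rate at 8.00 m:
3880 × (2.50/8.00)² = 3880 × 0.09766 = 378.9 μGy/h.
Stay time = 1200 μGy ÷ 378.9 μGy/h = 3.167 h.

3.17 h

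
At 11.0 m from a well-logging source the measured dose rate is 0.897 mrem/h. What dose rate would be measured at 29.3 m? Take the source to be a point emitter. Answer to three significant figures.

Using I₁d₁² = I₂d₂², scaling from 11.0 m to 29.3 m:
(11.0/29.3)² = 0.1409, so 0.897 × 0.1409 = 0.1264 mrem/h.

0.126 mrem/h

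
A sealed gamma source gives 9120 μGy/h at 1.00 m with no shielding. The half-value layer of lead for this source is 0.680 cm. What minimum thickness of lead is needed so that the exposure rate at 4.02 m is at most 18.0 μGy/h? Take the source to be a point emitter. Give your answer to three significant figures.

At 4.02 m, distance alone gives (1.00/4.02)² = 0.06188, so 9120 × 0.06188 = 564.3 μGy/h.
Further attenuation needed: 564.3/18.0 = 31.35.
n = log₂(31.35) = 4.970 half-value layers.
Thickness = 4.970 × 0.680 cm = 3.380 cm.

3.38 cm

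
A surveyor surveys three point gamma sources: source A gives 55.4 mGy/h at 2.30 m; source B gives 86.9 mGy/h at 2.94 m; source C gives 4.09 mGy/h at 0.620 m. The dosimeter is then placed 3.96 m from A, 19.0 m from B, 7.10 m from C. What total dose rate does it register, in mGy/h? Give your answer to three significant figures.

20.8 mGy/h

Each source contributes Iᵢ·(dᵢ/rᵢ)²; contributions add.
A: 55.4 × (2.30/3.96)² = 18.69 mGy/h
B: 86.9 × (2.94/19.0)² = 2.081 mGy/h
C: 4.09 × (0.620/7.10)² = 0.03119 mGy/h
Total = 18.69 + 2.081 + 0.03119 = 20.80 mGy/h.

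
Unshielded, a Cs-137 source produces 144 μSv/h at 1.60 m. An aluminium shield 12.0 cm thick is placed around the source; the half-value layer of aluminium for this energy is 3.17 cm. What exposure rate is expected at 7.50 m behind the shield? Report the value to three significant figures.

Distance alone: 144 × (1.60/7.50)² = 144 × 0.04551 = 6.553 μSv/h.
Shield: 12.0/3.17 = 3.785 half-value layers → attenuation 2^(−3.785) = 0.07254.
Combined: 6.553 × 0.07254 = 0.4754 μSv/h.

0.475 μSv/h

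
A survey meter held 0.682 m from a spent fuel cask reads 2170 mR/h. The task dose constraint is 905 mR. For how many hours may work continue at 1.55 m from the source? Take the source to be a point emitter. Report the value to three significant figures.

Applying the 1/r² law, rate at 1.55 m:
2170 × (0.682/1.55)² = 2170 × 0.1936 = 420.1 mR/h.
Stay time = 905 mR ÷ 420.1 mR/h = 2.154 h.

2.15 h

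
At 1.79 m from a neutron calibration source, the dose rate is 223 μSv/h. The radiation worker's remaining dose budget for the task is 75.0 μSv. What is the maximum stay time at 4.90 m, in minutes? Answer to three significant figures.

151 min

Intensity scales as (d₁/d₂)², so rate at 4.90 m:
(1.79/4.90)² = 0.1334, so 223 × 0.1334 = 29.75 μSv/h.
Stay time = 75.0 μSv ÷ 29.75 μSv/h = 2.521 h = 151.3 min.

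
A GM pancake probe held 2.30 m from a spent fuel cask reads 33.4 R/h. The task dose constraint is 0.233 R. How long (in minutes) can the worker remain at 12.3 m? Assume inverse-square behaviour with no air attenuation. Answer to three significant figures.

Intensity scales as (d₁/d₂)², so rate at 12.3 m:
33.4 × (2.30/12.3)² = 33.4 × 0.03497 = 1.168 R/h.
Stay time = 0.233 R ÷ 1.168 R/h = 0.1995 h = 11.97 min.

12.0 min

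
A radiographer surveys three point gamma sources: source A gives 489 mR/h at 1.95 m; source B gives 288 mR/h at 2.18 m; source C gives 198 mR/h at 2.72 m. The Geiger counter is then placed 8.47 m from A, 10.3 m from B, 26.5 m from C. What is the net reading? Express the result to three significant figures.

By superposition, sum each source's inverse-square contribution:
A: 489 × (1.95/8.47)² = 25.92 mR/h
B: 288 × (2.18/10.3)² = 12.90 mR/h
C: 198 × (2.72/26.5)² = 2.086 mR/h
Total = 25.92 + 12.90 + 2.086 = 40.91 mR/h.

40.9 mR/h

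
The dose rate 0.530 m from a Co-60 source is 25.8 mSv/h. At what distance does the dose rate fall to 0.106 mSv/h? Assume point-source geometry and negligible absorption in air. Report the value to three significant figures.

Applying the 1/r² law, d₂ = d₁·√(I₁/I₂).
I₁/I₂ = 25.8/0.106 = 243.4, so d₂ = 0.530 × √243.4 = 8.269 m.

8.27 m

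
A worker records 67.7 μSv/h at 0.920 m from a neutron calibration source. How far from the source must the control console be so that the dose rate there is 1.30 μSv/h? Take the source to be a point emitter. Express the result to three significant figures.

Using I₁d₁² = I₂d₂², d₂ = d₁·√(I₁/I₂).
I₁/I₂ = 67.7/1.30 = 52.08, so d₂ = 0.920 × √52.08 = 6.639 m.

6.64 m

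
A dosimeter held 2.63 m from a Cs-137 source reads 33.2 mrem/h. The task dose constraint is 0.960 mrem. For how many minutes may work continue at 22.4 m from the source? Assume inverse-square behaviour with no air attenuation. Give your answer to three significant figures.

126 min

Applying the 1/r² law, rate at 22.4 m:
(2.63/22.4)² = 0.01379, so 33.2 × 0.01379 = 0.4578 mrem/h.
Stay time = 0.960 mrem ÷ 0.4578 mrem/h = 2.097 h = 125.8 min.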